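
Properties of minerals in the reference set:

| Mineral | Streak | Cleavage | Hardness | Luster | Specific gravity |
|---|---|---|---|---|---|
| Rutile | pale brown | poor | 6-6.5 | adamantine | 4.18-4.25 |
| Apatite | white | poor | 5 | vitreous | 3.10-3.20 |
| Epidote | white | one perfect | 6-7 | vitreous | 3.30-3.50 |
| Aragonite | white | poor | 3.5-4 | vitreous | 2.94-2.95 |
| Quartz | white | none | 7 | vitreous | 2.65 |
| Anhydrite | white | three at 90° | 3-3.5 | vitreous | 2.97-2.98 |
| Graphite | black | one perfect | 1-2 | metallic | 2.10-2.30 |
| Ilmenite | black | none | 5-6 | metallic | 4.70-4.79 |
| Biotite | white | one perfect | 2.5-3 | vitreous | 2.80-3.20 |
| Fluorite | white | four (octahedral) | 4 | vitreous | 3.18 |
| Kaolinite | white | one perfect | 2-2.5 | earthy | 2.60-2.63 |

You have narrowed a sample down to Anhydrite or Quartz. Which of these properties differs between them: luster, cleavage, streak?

cleavage

Luster: both vitreous — shared.
Cleavage: Anhydrite three at 90°, Quartz none — these differ.
Streak: both white — shared.
Only cleavage differs between Anhydrite and Quartz among the listed tests.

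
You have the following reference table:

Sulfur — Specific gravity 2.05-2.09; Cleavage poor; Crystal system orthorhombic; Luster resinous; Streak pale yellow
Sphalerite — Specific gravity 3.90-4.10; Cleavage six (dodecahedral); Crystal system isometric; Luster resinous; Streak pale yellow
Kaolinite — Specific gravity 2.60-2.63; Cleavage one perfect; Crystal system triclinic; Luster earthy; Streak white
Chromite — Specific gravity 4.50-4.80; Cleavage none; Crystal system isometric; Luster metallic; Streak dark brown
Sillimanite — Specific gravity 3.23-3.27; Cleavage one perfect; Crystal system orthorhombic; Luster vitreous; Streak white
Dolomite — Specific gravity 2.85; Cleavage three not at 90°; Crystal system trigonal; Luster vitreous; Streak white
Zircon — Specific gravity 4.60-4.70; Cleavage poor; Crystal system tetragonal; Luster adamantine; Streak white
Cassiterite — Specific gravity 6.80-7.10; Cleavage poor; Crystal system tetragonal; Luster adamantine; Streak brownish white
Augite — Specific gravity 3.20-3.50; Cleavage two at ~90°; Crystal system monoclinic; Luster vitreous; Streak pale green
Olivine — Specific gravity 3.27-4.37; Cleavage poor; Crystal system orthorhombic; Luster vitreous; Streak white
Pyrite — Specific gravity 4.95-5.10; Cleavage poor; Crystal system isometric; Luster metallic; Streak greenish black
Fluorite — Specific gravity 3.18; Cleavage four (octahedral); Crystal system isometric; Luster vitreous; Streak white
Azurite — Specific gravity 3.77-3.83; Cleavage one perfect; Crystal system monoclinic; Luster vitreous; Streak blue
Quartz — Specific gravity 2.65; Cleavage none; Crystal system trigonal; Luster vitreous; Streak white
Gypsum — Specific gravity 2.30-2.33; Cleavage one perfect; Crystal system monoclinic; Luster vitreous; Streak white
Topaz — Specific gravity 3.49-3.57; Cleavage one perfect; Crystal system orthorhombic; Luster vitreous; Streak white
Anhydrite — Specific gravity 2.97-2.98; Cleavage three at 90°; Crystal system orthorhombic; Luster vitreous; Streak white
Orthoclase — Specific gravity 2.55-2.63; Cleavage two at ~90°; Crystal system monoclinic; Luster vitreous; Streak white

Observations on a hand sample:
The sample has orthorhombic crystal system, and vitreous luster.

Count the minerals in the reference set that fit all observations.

Orthorhombic crystal system: narrows the field to Sulfur, Sillimanite, Olivine, Topaz, Anhydrite.
Vitreous luster is inconsistent with Sulfur.
Remaining candidates: Anhydrite, Olivine, Sillimanite, Topaz.
That is 4 minerals.

4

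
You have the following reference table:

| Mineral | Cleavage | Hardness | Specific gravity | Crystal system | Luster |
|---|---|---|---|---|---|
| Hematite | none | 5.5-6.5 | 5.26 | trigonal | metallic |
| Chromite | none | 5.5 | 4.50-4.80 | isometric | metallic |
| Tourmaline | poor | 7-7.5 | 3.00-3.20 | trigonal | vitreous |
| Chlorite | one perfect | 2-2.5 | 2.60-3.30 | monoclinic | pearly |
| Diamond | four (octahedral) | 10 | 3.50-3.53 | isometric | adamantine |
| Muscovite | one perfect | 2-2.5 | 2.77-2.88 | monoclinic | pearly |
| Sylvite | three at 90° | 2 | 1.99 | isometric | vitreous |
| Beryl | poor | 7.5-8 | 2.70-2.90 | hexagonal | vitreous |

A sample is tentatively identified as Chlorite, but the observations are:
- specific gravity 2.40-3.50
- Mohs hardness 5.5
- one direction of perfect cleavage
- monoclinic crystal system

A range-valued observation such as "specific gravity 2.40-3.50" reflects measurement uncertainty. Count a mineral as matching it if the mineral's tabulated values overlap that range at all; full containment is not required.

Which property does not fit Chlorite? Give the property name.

Specific gravity 2.40-3.50: Chlorite has SG 2.60-3.30 — consistent.
Mohs hardness 5.5: Chlorite has hardness 2-2.5 — inconsistent.
One direction of perfect cleavage: Chlorite has cleavage one perfect — consistent.
Monoclinic crystal system: Chlorite has monoclinic system — consistent.
Everything matches except the hardness.

hardness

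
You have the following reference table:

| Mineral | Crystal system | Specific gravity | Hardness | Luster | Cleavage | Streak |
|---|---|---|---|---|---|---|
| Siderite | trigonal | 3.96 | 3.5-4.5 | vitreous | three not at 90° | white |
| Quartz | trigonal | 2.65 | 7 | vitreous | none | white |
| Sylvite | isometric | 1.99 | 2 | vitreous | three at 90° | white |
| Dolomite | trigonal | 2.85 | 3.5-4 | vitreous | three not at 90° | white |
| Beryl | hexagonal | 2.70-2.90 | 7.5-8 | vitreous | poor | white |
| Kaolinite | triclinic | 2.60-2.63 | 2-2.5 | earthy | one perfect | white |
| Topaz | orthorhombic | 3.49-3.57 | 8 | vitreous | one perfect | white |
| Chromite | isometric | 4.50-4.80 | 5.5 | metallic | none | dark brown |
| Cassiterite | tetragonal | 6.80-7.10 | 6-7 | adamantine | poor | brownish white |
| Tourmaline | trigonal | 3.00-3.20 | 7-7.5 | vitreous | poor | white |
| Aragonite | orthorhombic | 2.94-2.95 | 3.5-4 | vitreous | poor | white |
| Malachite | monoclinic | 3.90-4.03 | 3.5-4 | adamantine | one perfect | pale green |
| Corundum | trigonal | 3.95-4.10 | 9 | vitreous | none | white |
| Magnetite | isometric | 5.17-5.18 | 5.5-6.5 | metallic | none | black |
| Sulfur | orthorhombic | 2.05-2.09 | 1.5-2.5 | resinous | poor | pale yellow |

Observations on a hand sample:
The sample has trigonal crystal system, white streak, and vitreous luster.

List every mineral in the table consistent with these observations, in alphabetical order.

Trigonal crystal system: narrows the field to Siderite, Quartz, Dolomite, Tourmaline, Corundum.
White streak: every remaining candidate is consistent.
Vitreous luster: no further eliminations.
The minerals that satisfy all observations are Corundum, Dolomite, Quartz, Siderite, Tourmaline.

Corundum, Dolomite, Quartz, Siderite, Tourmaline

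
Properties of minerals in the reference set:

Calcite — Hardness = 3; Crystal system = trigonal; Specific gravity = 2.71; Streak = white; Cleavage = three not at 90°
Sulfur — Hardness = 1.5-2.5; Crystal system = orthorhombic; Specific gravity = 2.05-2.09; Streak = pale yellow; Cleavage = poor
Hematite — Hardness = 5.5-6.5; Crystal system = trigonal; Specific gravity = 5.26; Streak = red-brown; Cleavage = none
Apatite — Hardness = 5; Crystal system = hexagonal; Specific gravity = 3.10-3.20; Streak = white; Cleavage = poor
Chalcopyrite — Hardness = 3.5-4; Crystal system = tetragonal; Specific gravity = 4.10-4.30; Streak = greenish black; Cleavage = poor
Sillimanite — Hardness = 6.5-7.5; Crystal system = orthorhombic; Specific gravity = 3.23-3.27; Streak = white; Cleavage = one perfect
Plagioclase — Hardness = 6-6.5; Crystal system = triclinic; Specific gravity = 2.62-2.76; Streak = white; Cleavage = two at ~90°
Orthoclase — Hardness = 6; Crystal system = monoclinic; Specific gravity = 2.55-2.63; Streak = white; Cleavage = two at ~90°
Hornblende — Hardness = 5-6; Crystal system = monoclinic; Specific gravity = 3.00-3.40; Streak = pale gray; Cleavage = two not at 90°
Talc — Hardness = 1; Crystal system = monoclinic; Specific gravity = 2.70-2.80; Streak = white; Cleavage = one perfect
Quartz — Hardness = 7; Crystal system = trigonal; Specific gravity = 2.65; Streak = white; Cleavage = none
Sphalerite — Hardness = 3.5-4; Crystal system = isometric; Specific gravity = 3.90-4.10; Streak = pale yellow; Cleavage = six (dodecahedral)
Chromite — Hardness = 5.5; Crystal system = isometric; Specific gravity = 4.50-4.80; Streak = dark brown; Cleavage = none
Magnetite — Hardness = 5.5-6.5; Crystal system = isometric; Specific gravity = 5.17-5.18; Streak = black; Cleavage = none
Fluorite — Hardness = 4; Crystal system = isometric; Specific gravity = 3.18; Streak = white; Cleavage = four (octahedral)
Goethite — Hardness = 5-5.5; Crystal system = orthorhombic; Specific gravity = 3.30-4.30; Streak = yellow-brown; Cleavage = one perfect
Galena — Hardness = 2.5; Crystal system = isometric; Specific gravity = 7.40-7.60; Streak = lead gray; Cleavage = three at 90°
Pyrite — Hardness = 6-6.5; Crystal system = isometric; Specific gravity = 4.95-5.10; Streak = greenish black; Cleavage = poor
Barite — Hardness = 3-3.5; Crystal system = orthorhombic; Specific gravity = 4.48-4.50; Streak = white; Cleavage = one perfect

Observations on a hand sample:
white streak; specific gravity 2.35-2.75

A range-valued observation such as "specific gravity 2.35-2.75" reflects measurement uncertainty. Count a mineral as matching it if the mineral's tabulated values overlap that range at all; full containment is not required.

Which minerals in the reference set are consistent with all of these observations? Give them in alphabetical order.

Calcite, Orthoclase, Plagioclase, Quartz, Talc

White streak — only Calcite, Apatite, Sillimanite, Plagioclase, Orthoclase, Talc, Quartz, Fluorite, Barite remain.
Specific gravity 2.35-2.75 rules out Apatite, Sillimanite, Fluorite, Barite.
Remaining candidates: Calcite, Orthoclase, Plagioclase, Quartz, Talc.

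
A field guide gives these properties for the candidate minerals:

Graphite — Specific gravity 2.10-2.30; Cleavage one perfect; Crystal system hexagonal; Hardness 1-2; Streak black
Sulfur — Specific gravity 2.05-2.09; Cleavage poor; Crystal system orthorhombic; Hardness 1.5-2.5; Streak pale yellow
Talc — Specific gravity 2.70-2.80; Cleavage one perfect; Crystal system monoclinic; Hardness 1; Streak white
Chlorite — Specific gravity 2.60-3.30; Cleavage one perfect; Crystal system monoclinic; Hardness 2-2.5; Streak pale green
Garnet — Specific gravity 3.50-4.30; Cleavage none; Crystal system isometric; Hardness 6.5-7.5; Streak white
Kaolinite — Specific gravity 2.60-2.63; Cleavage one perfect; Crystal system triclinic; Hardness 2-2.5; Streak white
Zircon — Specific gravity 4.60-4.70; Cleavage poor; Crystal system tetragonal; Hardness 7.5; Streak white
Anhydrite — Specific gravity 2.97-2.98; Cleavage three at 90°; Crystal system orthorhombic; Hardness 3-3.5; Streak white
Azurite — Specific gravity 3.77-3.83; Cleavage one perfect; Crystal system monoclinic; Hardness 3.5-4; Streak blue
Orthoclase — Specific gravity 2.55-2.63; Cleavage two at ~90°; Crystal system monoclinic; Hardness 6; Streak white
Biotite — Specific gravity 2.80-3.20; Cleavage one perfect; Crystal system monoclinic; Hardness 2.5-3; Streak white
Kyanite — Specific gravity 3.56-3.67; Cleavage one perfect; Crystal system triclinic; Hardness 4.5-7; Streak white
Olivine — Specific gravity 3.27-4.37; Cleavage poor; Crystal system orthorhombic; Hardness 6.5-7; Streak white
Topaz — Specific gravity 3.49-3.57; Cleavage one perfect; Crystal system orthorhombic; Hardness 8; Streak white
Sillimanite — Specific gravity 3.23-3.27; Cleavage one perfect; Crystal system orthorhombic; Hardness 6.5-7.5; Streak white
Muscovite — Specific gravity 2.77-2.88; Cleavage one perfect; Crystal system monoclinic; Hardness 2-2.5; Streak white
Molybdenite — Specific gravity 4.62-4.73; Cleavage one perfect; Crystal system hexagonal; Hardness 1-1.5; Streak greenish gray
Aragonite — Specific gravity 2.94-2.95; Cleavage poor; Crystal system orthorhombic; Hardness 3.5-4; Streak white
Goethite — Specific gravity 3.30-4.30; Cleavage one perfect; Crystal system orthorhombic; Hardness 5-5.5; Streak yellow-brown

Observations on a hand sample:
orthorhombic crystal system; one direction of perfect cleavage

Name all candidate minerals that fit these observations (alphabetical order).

Goethite, Sillimanite, Topaz

Orthorhombic crystal system: narrows the field to Sulfur, Anhydrite, Olivine, Topaz, Sillimanite, Aragonite, Goethite.
One direction of perfect cleavage: leaves Topaz, Sillimanite, Goethite.
Consistent with every observation: Goethite, Sillimanite, Topaz.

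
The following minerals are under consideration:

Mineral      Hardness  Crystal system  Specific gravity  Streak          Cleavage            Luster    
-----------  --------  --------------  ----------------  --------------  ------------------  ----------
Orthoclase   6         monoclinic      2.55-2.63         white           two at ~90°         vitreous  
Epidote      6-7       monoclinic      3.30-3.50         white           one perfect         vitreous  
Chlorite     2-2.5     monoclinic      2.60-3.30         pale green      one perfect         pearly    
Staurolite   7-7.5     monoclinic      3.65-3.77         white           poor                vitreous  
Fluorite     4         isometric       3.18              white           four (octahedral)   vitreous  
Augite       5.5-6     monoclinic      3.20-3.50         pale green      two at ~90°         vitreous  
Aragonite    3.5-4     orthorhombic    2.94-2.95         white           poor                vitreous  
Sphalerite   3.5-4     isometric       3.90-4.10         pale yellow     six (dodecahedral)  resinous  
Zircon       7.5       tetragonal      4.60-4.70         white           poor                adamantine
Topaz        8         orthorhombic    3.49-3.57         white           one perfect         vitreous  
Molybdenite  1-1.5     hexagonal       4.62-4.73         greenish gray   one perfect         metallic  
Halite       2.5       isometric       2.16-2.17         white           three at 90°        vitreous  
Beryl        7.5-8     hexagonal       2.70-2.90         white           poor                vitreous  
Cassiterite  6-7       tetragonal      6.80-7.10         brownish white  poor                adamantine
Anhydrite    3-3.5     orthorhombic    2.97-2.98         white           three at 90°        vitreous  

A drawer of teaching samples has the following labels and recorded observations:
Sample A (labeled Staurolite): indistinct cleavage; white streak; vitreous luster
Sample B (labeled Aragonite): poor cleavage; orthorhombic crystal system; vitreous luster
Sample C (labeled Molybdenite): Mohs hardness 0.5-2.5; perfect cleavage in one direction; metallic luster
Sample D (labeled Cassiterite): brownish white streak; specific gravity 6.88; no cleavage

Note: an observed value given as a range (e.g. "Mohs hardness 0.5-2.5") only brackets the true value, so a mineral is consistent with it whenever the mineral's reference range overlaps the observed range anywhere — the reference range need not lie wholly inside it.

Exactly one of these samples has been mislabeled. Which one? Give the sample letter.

Sample A: nothing contradicts Staurolite.
Sample B: nothing contradicts Aragonite.
Sample C: nothing contradicts Molybdenite.
Sample D: Cassiterite has cleavage poor, but the record shows no cleavage — this label is wrong.
Sample D is the mislabeled one.

D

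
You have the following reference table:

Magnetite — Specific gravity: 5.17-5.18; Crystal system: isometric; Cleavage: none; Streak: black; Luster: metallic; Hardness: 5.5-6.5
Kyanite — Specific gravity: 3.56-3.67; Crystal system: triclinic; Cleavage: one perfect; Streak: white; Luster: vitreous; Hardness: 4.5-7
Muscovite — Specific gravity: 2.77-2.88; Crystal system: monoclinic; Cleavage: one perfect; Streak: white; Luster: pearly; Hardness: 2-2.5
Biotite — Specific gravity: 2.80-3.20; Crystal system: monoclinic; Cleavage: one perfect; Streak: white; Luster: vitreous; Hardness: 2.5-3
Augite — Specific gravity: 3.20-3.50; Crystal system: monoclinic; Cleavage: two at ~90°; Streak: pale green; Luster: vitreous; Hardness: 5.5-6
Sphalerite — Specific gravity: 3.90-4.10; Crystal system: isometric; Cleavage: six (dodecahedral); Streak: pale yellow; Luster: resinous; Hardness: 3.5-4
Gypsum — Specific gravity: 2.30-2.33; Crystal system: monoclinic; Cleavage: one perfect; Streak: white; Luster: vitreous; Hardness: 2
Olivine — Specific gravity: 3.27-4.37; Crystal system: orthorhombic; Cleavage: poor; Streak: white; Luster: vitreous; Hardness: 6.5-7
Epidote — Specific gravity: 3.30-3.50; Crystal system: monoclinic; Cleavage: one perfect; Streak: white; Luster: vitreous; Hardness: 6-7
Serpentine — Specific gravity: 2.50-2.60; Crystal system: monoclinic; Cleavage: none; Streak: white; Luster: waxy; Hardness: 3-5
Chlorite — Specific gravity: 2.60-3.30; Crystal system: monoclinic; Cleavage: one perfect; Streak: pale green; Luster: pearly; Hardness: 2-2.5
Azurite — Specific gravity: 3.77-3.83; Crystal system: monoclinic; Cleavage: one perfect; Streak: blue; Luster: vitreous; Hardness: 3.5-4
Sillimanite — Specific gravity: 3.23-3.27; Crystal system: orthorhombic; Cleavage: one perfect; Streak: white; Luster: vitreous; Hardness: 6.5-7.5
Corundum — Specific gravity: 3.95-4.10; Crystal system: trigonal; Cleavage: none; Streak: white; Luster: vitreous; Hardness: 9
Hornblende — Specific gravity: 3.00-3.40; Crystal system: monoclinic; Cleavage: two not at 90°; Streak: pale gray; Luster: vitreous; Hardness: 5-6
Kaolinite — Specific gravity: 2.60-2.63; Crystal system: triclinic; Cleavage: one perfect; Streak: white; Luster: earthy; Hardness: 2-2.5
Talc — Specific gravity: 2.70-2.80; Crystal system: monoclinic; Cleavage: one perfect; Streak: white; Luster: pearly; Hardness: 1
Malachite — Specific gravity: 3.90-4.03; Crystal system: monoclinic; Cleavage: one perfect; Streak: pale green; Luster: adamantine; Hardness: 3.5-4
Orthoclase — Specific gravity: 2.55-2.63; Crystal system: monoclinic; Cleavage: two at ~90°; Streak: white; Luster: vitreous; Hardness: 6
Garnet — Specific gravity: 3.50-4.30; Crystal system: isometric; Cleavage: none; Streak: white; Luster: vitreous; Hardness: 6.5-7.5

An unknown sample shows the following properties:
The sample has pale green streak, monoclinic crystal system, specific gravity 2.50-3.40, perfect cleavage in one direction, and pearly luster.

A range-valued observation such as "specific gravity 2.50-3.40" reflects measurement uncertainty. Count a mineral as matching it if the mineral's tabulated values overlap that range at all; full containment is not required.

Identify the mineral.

Pale green streak — Augite, Chlorite, Malachite remain.
Monoclinic crystal system — no further eliminations.
Specific gravity 2.50-3.40 excludes Malachite.
Perfect cleavage in one direction rules out Augite.
Pearly luster — every remaining candidate is consistent.
The only mineral consistent with every observation is Chlorite.

Chlorite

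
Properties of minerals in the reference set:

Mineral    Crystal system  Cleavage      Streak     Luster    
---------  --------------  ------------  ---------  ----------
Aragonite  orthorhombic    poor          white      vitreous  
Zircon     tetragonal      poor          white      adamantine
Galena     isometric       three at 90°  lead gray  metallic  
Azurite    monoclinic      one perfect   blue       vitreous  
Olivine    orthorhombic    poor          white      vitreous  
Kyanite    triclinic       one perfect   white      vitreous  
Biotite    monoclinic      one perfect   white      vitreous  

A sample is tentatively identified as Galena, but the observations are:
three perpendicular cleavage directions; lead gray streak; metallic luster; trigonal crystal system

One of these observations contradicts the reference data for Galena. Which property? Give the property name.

Three perpendicular cleavage directions: Galena has cleavage three at 90° — agrees.
Lead gray streak: Galena has lead gray streak — agrees.
Metallic luster: Galena has metallic luster — agrees.
Trigonal crystal system: Galena has isometric system — inconsistent.
Everything matches except the crystal system.

crystal system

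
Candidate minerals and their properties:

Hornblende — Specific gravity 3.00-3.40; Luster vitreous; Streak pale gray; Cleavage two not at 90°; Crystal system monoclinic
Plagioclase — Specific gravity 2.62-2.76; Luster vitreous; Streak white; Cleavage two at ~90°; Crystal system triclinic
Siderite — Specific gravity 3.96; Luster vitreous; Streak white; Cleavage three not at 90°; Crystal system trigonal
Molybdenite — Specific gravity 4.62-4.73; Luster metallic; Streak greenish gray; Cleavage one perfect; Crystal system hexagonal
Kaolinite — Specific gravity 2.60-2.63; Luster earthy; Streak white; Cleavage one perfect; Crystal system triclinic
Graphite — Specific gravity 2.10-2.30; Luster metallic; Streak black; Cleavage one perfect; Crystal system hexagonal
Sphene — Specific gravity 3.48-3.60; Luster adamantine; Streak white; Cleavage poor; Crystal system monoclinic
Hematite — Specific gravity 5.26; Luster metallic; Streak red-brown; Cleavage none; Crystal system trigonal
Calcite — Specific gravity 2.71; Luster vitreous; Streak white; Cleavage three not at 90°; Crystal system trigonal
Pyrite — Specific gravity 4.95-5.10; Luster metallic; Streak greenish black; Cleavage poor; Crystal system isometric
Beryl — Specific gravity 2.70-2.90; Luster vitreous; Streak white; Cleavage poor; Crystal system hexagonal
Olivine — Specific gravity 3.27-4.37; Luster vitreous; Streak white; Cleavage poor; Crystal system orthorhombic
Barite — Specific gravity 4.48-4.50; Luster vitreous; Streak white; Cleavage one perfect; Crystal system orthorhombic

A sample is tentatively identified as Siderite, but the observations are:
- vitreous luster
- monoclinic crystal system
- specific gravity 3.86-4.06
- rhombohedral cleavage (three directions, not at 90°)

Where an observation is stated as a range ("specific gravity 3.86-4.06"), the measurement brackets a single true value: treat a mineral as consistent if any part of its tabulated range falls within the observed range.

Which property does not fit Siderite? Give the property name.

crystal system

Vitreous luster: Siderite has vitreous luster — matches.
Monoclinic crystal system: Siderite has trigonal system — does not match.
Specific gravity 3.86-4.06: Siderite has SG 3.96 — matches.
Rhombohedral cleavage (three directions, not at 90°): Siderite has cleavage three not at 90° — matches.
Only the crystal system is inconsistent.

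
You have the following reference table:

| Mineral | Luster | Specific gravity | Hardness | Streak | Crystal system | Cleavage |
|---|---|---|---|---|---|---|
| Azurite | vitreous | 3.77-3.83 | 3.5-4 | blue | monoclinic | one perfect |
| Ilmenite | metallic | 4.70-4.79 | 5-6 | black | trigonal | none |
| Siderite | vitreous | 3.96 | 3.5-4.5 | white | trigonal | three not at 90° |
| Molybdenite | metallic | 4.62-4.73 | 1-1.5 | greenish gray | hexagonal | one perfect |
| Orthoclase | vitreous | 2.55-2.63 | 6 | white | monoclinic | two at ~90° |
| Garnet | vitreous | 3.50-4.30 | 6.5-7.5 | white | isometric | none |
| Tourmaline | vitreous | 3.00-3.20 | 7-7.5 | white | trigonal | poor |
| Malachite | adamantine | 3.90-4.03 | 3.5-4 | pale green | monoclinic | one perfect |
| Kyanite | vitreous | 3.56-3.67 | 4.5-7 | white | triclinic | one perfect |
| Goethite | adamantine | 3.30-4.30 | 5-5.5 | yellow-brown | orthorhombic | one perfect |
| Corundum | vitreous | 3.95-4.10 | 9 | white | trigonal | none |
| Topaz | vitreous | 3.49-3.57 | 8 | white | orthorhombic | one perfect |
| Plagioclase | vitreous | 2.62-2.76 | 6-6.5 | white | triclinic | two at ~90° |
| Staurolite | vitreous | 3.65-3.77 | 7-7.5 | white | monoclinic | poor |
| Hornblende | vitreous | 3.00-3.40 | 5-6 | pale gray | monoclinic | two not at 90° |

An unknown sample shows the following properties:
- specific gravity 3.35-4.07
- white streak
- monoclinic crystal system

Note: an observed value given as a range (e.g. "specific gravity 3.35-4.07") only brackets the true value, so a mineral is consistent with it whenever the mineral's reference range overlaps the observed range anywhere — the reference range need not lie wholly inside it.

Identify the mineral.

Specific gravity 3.35-4.07 eliminates Ilmenite, Molybdenite, Orthoclase, Tourmaline, Plagioclase.
White streak eliminates Azurite, Malachite, Goethite, Hornblende.
Monoclinic crystal system — narrows the field to Staurolite.
Only Staurolite satisfies all observations.

Staurolite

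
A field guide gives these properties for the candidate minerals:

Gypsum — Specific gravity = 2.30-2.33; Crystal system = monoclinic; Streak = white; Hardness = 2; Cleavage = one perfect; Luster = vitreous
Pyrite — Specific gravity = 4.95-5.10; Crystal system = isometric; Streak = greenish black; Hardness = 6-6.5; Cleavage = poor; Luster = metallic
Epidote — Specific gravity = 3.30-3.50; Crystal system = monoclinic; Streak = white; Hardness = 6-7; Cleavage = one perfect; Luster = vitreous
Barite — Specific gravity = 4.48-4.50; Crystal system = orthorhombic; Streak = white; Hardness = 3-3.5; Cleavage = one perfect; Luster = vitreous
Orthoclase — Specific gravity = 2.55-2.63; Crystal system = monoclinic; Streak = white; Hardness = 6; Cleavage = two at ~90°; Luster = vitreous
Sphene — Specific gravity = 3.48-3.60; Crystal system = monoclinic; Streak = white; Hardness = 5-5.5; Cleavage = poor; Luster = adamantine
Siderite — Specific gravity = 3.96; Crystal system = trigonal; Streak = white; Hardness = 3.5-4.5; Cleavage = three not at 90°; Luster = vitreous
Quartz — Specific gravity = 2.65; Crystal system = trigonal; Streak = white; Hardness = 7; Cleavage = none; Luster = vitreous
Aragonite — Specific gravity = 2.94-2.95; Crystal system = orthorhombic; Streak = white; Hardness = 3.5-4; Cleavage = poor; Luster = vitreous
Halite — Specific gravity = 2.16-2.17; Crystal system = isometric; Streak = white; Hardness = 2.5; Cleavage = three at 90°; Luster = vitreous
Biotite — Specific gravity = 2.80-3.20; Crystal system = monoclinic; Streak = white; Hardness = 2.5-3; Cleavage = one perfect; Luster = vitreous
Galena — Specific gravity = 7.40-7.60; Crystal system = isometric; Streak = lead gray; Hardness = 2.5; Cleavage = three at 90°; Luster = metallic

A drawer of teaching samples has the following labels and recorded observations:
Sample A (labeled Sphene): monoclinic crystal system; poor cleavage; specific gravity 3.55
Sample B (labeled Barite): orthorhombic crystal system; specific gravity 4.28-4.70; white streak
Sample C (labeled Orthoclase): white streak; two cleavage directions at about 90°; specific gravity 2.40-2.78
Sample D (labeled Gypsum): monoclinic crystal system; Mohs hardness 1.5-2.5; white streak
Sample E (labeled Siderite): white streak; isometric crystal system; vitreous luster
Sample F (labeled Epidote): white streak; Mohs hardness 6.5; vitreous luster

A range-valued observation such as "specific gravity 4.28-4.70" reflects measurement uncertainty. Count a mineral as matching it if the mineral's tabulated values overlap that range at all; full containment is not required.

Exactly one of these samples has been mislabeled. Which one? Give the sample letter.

E

Sample A: nothing contradicts Sphene.
Sample B: nothing contradicts Barite.
Sample C: nothing contradicts Orthoclase.
Sample D: nothing contradicts Gypsum.
Sample E: Siderite has trigonal system, but the record shows isometric crystal system — this label is wrong.
Sample F: nothing contradicts Epidote.
Sample E is the mislabeled one.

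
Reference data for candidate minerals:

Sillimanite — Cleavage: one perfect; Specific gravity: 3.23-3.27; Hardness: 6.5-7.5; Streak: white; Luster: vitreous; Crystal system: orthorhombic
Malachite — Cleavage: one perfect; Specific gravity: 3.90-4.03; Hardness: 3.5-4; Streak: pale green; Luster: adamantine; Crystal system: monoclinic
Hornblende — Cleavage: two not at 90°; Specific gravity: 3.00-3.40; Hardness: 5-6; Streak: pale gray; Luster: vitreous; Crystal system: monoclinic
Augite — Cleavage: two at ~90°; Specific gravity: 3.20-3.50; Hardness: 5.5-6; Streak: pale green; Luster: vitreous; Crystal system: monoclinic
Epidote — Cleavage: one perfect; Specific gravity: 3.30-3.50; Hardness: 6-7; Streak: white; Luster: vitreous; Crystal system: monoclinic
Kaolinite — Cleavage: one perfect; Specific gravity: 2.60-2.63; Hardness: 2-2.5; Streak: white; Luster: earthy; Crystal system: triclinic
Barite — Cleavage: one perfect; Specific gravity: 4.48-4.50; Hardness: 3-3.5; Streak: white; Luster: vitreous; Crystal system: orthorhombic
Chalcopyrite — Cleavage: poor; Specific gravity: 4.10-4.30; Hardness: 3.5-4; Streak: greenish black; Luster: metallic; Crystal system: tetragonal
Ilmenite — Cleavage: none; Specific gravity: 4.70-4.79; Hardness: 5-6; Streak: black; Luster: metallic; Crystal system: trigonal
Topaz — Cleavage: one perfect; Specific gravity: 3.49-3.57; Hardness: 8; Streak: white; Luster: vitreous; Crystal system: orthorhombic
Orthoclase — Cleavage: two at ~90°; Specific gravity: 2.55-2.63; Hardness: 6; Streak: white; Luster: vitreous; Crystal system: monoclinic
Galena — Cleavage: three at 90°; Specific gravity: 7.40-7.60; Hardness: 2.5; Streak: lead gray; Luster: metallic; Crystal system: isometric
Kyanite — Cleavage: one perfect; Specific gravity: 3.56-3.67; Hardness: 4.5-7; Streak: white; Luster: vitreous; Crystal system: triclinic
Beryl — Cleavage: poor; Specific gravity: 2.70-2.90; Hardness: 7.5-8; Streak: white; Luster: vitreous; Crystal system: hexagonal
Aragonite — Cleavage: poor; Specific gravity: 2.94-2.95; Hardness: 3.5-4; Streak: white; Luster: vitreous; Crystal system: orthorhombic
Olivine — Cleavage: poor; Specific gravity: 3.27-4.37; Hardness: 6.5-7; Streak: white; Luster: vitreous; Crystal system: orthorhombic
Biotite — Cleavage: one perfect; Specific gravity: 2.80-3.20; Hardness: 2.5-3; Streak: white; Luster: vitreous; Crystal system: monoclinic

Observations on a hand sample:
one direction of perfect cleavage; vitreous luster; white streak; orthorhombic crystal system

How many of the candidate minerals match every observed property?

One direction of perfect cleavage — only Sillimanite, Malachite, Epidote, Kaolinite, Barite, Topaz, Kyanite, Biotite remain.
Vitreous luster eliminates Malachite, Kaolinite.
White streak — no further eliminations.
Orthorhombic crystal system is inconsistent with Epidote, Kyanite, Biotite.
The minerals that satisfy all observations are Barite, Sillimanite, Topaz.
That is 3 minerals.

3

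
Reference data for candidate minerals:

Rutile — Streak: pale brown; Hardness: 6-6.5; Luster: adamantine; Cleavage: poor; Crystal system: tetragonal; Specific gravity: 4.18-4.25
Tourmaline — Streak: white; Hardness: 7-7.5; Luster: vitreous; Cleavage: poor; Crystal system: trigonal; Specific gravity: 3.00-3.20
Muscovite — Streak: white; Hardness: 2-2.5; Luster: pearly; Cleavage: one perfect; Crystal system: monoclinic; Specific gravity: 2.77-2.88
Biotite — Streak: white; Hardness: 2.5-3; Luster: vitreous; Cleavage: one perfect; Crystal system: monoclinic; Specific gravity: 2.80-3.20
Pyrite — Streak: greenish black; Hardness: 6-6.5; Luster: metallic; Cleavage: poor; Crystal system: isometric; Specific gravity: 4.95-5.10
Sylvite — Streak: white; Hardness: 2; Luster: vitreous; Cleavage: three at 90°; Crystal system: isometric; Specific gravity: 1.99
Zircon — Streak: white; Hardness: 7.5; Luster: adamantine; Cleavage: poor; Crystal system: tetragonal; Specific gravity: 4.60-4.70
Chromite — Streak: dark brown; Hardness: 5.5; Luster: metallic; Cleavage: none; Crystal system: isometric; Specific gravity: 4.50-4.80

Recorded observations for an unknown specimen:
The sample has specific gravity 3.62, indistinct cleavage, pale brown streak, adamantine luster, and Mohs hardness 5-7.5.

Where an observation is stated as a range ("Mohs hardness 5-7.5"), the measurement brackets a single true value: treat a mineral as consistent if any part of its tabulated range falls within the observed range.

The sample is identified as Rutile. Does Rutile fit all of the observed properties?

Specific gravity 3.62 — Rutile has SG 4.18-4.25; which does not match.
Indistinct cleavage — fits Rutile (cleavage poor).
Pale brown streak — fits Rutile (pale brown streak).
Adamantine luster — fits Rutile (adamantine luster).
Mohs hardness 5-7.5 — fits Rutile (hardness 6-6.5).
Specific gravity alone is enough to reject Rutile.

Inconsistent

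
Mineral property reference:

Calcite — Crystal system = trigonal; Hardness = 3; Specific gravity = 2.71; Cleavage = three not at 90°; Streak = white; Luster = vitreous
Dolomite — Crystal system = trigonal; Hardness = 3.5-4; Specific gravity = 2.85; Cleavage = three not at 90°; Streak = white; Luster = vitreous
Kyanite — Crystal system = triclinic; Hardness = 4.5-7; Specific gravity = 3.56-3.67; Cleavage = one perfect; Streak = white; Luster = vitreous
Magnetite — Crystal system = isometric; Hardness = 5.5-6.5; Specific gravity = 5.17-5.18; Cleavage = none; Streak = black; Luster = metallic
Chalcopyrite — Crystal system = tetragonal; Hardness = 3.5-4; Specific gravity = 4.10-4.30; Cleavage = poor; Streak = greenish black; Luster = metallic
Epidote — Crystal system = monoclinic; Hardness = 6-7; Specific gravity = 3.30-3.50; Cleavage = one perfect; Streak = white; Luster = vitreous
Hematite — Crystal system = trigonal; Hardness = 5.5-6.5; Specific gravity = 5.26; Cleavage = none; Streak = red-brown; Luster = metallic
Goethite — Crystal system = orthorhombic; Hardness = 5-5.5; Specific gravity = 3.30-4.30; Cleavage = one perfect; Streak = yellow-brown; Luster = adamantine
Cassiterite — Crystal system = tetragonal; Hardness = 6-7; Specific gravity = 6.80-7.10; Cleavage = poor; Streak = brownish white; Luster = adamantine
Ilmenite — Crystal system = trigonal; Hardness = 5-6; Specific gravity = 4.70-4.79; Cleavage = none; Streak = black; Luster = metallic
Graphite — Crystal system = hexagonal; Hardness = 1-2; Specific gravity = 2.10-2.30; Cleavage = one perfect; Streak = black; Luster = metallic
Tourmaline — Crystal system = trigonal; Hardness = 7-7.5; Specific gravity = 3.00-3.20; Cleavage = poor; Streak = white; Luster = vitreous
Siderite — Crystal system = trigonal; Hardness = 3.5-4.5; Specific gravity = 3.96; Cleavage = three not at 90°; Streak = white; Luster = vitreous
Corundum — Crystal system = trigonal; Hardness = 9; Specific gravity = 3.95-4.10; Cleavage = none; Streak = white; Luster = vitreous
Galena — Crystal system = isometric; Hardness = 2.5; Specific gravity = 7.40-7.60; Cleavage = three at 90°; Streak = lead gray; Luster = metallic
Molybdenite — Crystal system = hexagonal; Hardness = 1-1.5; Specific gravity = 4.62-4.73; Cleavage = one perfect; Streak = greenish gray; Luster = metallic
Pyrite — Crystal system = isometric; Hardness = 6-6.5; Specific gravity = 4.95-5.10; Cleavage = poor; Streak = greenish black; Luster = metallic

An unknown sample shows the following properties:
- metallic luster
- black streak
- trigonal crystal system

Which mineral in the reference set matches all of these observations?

Metallic luster — narrows the field to Magnetite, Chalcopyrite, Hematite, Ilmenite, Graphite, Galena, Molybdenite, Pyrite.
Black streak — Magnetite, Ilmenite, Graphite remain.
Trigonal crystal system — Ilmenite remains.
Ilmenite is the sole remaining match.

Ilmenite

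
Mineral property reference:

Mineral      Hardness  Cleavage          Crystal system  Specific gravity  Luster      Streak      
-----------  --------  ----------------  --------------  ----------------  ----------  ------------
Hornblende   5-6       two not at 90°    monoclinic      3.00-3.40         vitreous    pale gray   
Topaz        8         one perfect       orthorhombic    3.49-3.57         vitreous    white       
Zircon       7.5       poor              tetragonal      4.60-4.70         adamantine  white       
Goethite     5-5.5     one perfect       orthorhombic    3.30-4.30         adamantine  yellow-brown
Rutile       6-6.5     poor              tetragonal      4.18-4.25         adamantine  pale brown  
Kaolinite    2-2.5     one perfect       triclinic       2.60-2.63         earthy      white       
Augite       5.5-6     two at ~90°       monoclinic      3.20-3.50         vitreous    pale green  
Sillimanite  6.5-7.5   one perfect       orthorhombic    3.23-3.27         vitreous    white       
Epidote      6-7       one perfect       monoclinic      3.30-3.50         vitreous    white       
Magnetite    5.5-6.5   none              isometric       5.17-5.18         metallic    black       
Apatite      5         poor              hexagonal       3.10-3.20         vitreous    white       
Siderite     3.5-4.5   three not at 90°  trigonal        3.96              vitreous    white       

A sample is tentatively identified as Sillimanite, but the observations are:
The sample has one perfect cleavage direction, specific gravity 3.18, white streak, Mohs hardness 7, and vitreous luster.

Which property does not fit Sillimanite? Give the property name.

One perfect cleavage direction: Sillimanite has cleavage one perfect — agrees.
Specific gravity 3.18: Sillimanite has SG 3.23-3.27 — does not match.
White streak: Sillimanite has white streak — agrees.
Mohs hardness 7: Sillimanite has hardness 6.5-7.5 — agrees.
Vitreous luster: Sillimanite has vitreous luster — agrees.
Everything matches except the specific gravity.

specific gravity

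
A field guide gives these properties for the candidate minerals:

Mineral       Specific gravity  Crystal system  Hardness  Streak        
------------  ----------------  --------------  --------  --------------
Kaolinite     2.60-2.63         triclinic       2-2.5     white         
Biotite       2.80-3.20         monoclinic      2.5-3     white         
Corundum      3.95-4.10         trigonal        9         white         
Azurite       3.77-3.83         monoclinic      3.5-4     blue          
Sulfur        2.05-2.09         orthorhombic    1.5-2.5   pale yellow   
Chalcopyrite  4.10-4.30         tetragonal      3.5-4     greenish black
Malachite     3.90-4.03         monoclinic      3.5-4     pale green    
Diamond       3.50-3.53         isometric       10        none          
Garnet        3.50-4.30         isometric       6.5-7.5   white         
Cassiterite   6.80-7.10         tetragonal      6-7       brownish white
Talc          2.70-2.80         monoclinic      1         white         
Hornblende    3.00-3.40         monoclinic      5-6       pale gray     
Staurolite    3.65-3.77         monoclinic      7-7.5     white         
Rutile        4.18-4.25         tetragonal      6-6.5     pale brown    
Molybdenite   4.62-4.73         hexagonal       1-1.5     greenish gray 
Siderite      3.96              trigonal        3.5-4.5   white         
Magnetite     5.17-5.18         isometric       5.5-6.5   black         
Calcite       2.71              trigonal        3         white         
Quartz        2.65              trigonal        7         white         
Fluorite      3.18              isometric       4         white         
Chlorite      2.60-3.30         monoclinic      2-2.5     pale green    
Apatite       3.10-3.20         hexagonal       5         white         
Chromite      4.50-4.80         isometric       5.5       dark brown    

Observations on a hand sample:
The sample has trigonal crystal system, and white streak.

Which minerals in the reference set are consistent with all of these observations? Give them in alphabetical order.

Calcite, Corundum, Quartz, Siderite

Trigonal crystal system — only Corundum, Siderite, Calcite, Quartz remain.
White streak — no further eliminations.
Consistent with every observation: Calcite, Corundum, Quartz, Siderite.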